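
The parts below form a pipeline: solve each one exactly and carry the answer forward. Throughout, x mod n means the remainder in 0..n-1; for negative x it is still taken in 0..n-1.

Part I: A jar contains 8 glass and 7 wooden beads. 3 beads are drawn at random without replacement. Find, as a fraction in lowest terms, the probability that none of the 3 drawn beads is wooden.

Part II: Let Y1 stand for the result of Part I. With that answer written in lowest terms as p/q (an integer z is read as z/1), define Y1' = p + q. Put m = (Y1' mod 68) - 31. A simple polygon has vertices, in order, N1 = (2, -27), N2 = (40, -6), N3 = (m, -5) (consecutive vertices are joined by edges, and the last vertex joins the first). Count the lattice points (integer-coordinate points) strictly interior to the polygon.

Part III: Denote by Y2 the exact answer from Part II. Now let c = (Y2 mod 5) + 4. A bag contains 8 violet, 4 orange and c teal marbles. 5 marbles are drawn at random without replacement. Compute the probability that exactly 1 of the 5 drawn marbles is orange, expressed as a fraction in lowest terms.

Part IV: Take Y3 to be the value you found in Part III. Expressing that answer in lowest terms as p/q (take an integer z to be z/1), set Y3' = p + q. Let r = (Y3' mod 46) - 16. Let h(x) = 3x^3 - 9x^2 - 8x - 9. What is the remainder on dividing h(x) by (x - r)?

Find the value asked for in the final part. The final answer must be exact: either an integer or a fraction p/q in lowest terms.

20231

Part I: total draws C(15,3) = 455; favorable C(8,3) = 56; P = 8/65; answer 8/65
Part II: Y1 = 8/65; threaded value p + q = 73; m = -26; cross terms: (2*-6 - 40*-27)=1068, (40*-5 - -26*-6)=-356, (-26*-27 - 2*-5)=712; twice the area = |1424| = 1424; area = 712; boundary points = 1 + 1 + 2 = 4; strictly interior points = area - boundary/2 + 1 = 711; answer 711
Part III: Y2 = 711; c = 5; total draws C(17,5) = 6188; favorable C(4,1)*C(13,4) = 2860; P = 55/119; answer 55/119
Part IV: Y3 = 55/119; threaded value p + q = 174; r = 20; remainder = value at the root: 3*(20)^3 - 9*(20)^2 - 8*(20)^1 - 9 = (24000) + (-3600) + (-160) + (-9) = 20231; answer 20231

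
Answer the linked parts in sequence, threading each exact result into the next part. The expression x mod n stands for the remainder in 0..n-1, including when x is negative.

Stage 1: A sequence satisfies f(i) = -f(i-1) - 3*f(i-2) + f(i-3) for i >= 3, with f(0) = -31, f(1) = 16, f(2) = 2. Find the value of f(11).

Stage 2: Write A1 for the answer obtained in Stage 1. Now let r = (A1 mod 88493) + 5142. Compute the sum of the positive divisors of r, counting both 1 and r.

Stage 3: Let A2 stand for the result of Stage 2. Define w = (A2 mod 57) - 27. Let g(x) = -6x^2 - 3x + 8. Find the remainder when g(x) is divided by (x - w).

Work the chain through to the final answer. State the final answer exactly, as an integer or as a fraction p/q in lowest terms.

-1387

Stage 1: f(3) = -1*(2) - 3*(16) + 1*(-31) = -81; iterating: f(3)=-81, f(4)=91, f(5)=154, f(6)=-508, f(7)=137, f(8)=1541, f(9)=-2460, f(10)=-2026, f(11)=10947; answer 10947
Stage 2: A1 = 10947; r = 16089; 16089 = 3 * 31 * 173; sigma = (1 + 3) * (1 + 31) * (1 + 173) = 4 * 32 * 174 = 22272; answer 22272
Stage 3: A2 = 22272; w = 15; remainder = value at the root: -6*(15)^2 - 3*(15)^1 + 8 = (-1350) + (-45) + (8) = -1387; answer -1387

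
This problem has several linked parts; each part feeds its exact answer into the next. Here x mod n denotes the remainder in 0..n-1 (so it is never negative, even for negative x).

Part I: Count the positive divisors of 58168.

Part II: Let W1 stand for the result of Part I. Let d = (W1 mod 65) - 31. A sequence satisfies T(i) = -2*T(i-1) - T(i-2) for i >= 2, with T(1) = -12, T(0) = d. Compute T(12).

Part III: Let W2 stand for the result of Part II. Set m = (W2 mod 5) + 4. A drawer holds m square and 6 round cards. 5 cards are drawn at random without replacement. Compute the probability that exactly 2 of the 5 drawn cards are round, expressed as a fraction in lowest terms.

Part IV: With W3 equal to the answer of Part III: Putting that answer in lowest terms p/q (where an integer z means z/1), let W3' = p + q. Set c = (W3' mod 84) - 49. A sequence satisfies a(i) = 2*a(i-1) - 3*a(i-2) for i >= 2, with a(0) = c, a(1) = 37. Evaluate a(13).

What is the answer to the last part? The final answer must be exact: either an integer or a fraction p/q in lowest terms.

Part I: 58168 = 2^3 * 11 * 661; number of divisors = (3+1) * (1+1) * (1+1) = 16; answer 16
Part II: W1 = 16; d = -15; T(2) = -2*(-12) - 1*(-15) = 39; iterating: T(2)=39, T(3)=-66, T(4)=93, T(5)=-120, T(6)=147, T(7)=-174, T(8)=201, T(9)=-228, T(10)=255, T(11)=-282, T(12)=309; answer 309
Part III: W2 = 309; m = 8; total draws C(14,5) = 2002; favorable C(6,2)*C(8,3) = 840; P = 60/143; answer 60/143
Part IV: W3 = 60/143; threaded value p + q = 203; c = -14; a(2) = 2*(37) - 3*(-14) = 116; iterating: a(2)=116, a(3)=121, a(4)=-106, a(5)=-575, a(6)=-832, a(7)=61, a(8)=2618, a(9)=5053, a(10)=2252, a(11)=-10655, a(12)=-28066, a(13)=-24167; answer -24167

-24167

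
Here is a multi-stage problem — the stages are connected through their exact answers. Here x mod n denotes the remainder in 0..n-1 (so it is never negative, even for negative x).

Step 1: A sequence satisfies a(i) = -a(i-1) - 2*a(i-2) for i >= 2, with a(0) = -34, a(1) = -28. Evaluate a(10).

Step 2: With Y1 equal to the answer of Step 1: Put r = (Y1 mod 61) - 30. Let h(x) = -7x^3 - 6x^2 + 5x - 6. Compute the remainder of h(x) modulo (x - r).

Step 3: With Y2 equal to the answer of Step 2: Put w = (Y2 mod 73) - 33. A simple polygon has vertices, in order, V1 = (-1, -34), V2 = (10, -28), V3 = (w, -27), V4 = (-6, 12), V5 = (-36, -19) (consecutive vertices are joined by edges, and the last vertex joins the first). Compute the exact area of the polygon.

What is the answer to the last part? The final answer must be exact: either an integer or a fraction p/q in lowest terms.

Step 1: a(2) = -1*(-28) - 2*(-34) = 96; iterating: a(2)=96, a(3)=-40, a(4)=-152, a(5)=232, a(6)=72, a(7)=-536, a(8)=392, a(9)=680, a(10)=-1464; answer -1464
Step 2: Y1 = -1464; r = -30; remainder = value at the root: -7*(-30)^3 - 6*(-30)^2 + 5*(-30)^1 - 6 = (189000) + (-5400) + (-150) + (-6) = 183444; answer 183444
Step 3: Y2 = 183444; w = 35; cross terms: (-1*-28 - 10*-34)=368, (10*-27 - 35*-28)=710, (35*12 - -6*-27)=258, (-6*-19 - -36*12)=546, (-36*-34 - -1*-19)=1205; twice the area = |3087| = 3087; area = 3087/2; answer 3087/2

3087/2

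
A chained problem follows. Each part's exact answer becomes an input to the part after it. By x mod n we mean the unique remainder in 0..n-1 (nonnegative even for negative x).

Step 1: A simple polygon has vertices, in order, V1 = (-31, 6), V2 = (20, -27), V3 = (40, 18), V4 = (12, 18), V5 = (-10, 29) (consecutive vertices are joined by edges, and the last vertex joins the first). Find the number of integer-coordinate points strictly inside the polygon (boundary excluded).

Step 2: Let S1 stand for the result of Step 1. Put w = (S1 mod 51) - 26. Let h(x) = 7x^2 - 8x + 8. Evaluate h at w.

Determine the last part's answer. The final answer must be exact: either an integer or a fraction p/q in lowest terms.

4232

Step 1: cross terms: (-31*-27 - 20*6)=717, (20*18 - 40*-27)=1440, (40*18 - 12*18)=504, (12*29 - -10*18)=528, (-10*6 - -31*29)=839; twice the area = |4028| = 4028; area = 2014; boundary points = 3 + 5 + 28 + 11 + 1 = 48; strictly interior points = area - boundary/2 + 1 = 1991; answer 1991
Step 2: S1 = 1991; w = -24; 7*(-24)^2 - 8*(-24)^1 + 8 = (4032) + (192) + (8) = 4232; answer 4232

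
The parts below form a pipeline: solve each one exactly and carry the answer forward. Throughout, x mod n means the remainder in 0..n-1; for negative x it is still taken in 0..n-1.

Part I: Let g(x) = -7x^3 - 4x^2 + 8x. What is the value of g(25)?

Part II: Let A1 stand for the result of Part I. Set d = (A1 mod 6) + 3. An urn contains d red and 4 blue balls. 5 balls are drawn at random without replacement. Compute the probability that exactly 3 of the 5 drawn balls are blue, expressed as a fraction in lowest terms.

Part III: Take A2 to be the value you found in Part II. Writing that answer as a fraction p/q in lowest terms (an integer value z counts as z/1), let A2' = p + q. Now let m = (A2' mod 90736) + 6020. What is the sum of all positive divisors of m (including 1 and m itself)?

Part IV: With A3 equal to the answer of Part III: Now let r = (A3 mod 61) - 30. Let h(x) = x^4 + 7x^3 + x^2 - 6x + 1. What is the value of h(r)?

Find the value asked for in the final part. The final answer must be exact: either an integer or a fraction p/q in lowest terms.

Part I: -7*(25)^3 - 4*(25)^2 + 8*(25)^1 = (-109375) + (-2500) + (200) = -111675; answer -111675
Part II: A1 = -111675; d = 6; total draws C(10,5) = 252; favorable C(4,3)*C(6,2) = 60; P = 5/21; answer 5/21
Part III: A2 = 5/21; threaded value p + q = 26; m = 6046; 6046 = 2 * 3023; sigma = (1 + 2) * (1 + 3023) = 3 * 3024 = 9072; answer 9072
Part IV: A3 = 9072; r = 14; 1*(14)^4 + 7*(14)^3 + 1*(14)^2 - 6*(14)^1 + 1 = (38416) + (19208) + (196) + (-84) + (1) = 57737; answer 57737

57737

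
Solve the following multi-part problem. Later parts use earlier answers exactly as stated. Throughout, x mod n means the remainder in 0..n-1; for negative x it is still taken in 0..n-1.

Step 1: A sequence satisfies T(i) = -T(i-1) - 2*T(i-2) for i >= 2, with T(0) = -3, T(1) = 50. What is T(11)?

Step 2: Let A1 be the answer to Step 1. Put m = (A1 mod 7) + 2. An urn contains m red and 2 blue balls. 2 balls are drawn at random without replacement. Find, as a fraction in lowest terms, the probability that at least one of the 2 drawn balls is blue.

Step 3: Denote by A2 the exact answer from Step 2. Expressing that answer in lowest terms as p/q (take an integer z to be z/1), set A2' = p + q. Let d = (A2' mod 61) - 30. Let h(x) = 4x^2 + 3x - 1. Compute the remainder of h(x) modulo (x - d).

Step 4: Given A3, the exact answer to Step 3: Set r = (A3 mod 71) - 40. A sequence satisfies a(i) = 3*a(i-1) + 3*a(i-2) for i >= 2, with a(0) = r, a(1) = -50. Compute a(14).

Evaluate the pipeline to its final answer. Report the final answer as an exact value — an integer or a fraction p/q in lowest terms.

Step 1: T(2) = -1*(50) - 2*(-3) = -44; iterating: T(2)=-44, T(3)=-56, T(4)=144, T(5)=-32, T(6)=-256, T(7)=320, T(8)=192, T(9)=-832, T(10)=448, T(11)=1216; answer 1216
Step 2: A1 = 1216; m = 7; total draws C(9,2) = 36; complement C(7,2) = 21; favorable 36 - 21 = 15; P = 5/12; answer 5/12
Step 3: A2 = 5/12; threaded value p + q = 17; d = -13; remainder = value at the root: 4*(-13)^2 + 3*(-13)^1 - 1 = (676) + (-39) + (-1) = 636; answer 636
Step 4: A3 = 636; r = 28; a(2) = 3*(-50) + 3*(28) = -66; iterating: a(2)=-66, a(3)=-348, a(4)=-1242, a(5)=-4770, a(6)=-18036, a(7)=-68418, a(8)=-259362, a(9)=-983340, a(10)=-3728106, a(11)=-14134338, a(12)=-53587332, a(13)=-203165010, a(14)=-770257026; answer -770257026

-770257026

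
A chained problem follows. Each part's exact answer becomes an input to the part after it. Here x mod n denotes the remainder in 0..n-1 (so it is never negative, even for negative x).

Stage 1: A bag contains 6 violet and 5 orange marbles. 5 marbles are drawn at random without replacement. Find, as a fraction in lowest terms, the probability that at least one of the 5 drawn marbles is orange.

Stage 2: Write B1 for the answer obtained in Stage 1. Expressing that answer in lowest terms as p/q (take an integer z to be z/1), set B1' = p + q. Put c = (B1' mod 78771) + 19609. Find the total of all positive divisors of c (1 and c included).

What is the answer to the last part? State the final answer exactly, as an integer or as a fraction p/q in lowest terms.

30492

Stage 1: total draws C(11,5) = 462; complement C(6,5) = 6; favorable 462 - 6 = 456; P = 76/77; answer 76/77
Stage 2: B1 = 76/77; threaded value p + q = 153; c = 19762; 19762 = 2 * 41 * 241; sigma = (1 + 2) * (1 + 41) * (1 + 241) = 3 * 42 * 242 = 30492; answer 30492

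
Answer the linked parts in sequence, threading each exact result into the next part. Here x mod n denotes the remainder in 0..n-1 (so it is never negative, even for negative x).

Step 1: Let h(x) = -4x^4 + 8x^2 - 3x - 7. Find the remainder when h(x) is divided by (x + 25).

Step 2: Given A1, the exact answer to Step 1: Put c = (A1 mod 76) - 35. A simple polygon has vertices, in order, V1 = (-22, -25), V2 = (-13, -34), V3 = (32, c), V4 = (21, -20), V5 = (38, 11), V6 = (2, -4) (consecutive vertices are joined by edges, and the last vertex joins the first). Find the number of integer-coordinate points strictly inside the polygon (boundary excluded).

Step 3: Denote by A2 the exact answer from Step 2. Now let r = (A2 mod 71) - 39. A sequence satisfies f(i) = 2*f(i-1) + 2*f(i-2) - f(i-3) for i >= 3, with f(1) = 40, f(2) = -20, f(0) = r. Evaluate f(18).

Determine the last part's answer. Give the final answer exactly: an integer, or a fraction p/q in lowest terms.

Step 1: remainder = value at the root: -4*(-25)^4 + 8*(-25)^2 - 3*(-25)^1 - 7 = (-1562500) + (5000) + (75) + (-7) = -1557432; answer -1557432
Step 2: A1 = -1557432; c = 1; cross terms: (-22*-34 - -13*-25)=423, (-13*1 - 32*-34)=1075, (32*-20 - 21*1)=-661, (21*11 - 38*-20)=991, (38*-4 - 2*11)=-174, (2*-25 - -22*-4)=-138; twice the area = |1516| = 1516; area = 758; boundary points = 9 + 5 + 1 + 1 + 3 + 3 = 22; strictly interior points = area - boundary/2 + 1 = 748; answer 748
Step 3: A2 = 748; r = -1; f(3) = 2*(-20) + 2*(40) - 1*(-1) = 41; iterating: f(3)=41, f(4)=2, f(5)=106, f(6)=175, f(7)=560, f(8)=1364, f(9)=3673, f(10)=9514, f(11)=25010, f(12)=65375, f(13)=171256, f(14)=448252, f(15)=1173641, f(16)=3072530, f(17)=8044090, f(18)=21059599; answer 21059599

21059599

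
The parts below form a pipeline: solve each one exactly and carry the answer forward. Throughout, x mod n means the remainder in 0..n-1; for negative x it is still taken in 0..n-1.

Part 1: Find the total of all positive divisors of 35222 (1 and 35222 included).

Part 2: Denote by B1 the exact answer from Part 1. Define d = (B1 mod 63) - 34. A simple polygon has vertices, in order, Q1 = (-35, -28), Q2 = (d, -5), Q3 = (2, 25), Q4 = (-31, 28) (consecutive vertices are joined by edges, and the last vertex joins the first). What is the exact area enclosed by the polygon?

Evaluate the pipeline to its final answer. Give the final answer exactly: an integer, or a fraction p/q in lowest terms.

2493/2

Part 1: 35222 = 2 * 11 * 1601; sigma = (1 + 2) * (1 + 11) * (1 + 1601) = 3 * 12 * 1602 = 57672; answer 57672
Part 2: B1 = 57672; d = -7; cross terms: (-35*-5 - -7*-28)=-21, (-7*25 - 2*-5)=-165, (2*28 - -31*25)=831, (-31*-28 - -35*28)=1848; twice the area = |2493| = 2493; area = 2493/2; answer 2493/2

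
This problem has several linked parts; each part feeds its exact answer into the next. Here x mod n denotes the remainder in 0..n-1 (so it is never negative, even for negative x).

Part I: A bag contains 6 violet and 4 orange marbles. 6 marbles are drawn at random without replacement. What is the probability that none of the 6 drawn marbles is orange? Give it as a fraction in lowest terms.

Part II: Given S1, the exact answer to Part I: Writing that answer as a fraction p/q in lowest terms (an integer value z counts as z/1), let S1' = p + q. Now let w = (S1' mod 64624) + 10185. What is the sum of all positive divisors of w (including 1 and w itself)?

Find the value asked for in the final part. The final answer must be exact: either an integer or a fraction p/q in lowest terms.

Part I: total draws C(10,6) = 210; favorable C(6,6) = 1; P = 1/210; answer 1/210
Part II: S1 = 1/210; threaded value p + q = 211; w = 10396; 10396 = 2^2 * 23 * 113; sigma = (1 + 2 + 4) * (1 + 23) * (1 + 113) = 7 * 24 * 114 = 19152; answer 19152

19152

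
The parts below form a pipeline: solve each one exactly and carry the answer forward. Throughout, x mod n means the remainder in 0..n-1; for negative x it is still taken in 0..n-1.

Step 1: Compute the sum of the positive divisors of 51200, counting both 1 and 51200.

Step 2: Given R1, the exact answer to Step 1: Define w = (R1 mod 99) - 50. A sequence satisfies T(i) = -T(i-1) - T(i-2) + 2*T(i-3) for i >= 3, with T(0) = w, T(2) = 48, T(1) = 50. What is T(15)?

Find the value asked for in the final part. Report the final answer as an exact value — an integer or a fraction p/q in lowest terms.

-8424

Step 1: 51200 = 2^11 * 5^2; sigma = (1 + 2 + 4 + 8 + 16 + 32 + 64 + 128 + 256 + 512 + 1024 + 2048) * (1 + 5 + 25) = 4095 * 31 = 126945; answer 126945
Step 2: R1 = 126945; w = -23; T(3) = -1*(48) - 1*(50) + 2*(-23) = -144; iterating: T(3)=-144, T(4)=196, T(5)=44, T(6)=-528, T(7)=876, T(8)=-260, T(9)=-1672, T(10)=3684, T(11)=-2532, T(12)=-4496, T(13)=14396, T(14)=-14964, T(15)=-8424; answer -8424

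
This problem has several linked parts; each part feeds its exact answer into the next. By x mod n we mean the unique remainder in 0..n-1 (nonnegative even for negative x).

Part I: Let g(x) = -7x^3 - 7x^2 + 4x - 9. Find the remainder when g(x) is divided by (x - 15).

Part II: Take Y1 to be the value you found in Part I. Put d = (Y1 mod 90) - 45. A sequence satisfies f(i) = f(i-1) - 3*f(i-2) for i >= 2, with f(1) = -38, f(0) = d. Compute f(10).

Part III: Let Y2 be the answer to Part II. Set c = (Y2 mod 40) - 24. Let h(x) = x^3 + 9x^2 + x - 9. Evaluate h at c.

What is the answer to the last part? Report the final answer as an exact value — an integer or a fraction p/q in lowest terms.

1901

Part I: remainder = value at the root: -7*(15)^3 - 7*(15)^2 + 4*(15)^1 - 9 = (-23625) + (-1575) + (60) + (-9) = -25149; answer -25149
Part II: Y1 = -25149; d = 6; f(2) = 1*(-38) - 3*(6) = -56; iterating: f(2)=-56, f(3)=58, f(4)=226, f(5)=52, f(6)=-626, f(7)=-782, f(8)=1096, f(9)=3442, f(10)=154; answer 154
Part III: Y2 = 154; c = 10; 1*(10)^3 + 9*(10)^2 + 1*(10)^1 - 9 = (1000) + (900) + (10) + (-9) = 1901; answer 1901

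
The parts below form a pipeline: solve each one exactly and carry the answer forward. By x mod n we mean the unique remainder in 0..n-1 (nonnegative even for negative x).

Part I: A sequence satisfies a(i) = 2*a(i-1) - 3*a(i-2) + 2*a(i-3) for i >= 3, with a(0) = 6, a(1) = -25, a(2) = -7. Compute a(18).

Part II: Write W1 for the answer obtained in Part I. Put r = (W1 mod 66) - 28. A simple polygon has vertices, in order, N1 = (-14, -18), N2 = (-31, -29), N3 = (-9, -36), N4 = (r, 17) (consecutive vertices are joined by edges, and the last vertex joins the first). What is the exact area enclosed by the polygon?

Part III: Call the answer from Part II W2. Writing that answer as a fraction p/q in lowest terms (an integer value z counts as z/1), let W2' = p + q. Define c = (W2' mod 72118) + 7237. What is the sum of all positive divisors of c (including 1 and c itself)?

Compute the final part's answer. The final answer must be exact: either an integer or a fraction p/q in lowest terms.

Part I: a(3) = 2*(-7) - 3*(-25) + 2*(6) = 73; iterating: a(3)=73, a(4)=117, a(5)=1, a(6)=-203, a(7)=-175, a(8)=261, a(9)=641, a(10)=149, a(11)=-1103, a(12)=-1371, a(13)=865, a(14)=3637, a(15)=1937, a(16)=-5307, a(17)=-9151, a(18)=1493; answer 1493
Part II: W1 = 1493; r = 13; cross terms: (-14*-29 - -31*-18)=-152, (-31*-36 - -9*-29)=855, (-9*17 - 13*-36)=315, (13*-18 - -14*17)=4; twice the area = |1022| = 1022; area = 511; answer 511
Part III: W2 = 511; threaded value p + q = 512; c = 7749; 7749 = 3^3 * 7 * 41; sigma = (1 + 3 + 9 + 27) * (1 + 7) * (1 + 41) = 40 * 8 * 42 = 13440; answer 13440

13440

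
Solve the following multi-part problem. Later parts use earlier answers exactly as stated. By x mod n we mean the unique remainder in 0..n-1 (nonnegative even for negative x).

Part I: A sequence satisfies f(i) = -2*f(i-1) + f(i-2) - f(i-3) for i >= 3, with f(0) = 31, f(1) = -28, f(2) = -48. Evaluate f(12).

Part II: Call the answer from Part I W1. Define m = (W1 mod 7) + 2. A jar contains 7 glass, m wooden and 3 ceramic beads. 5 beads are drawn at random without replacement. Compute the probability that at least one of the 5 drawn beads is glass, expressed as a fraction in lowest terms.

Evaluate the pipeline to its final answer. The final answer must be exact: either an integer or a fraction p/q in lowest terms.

Part I: f(3) = -2*(-48) + 1*(-28) - 1*(31) = 37; iterating: f(3)=37, f(4)=-94, f(5)=273, f(6)=-677, f(7)=1721, f(8)=-4392, f(9)=11182, f(10)=-28477, f(11)=72528, f(12)=-184715; answer -184715
Part II: W1 = -184715; m = 3; total draws C(13,5) = 1287; complement C(6,5) = 6; favorable 1287 - 6 = 1281; P = 427/429; answer 427/429

427/429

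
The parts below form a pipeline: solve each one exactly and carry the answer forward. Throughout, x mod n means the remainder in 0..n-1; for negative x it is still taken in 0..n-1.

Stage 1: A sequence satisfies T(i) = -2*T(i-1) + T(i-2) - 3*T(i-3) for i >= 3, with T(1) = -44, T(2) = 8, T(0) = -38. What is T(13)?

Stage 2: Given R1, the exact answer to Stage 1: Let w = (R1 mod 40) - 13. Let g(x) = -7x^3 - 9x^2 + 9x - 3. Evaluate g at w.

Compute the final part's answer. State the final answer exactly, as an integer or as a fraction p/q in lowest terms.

Stage 1: T(3) = -2*(8) + 1*(-44) - 3*(-38) = 54; iterating: T(3)=54, T(4)=32, T(5)=-34, T(6)=-62, T(7)=-6, T(8)=52, T(9)=76, T(10)=-82, T(11)=84, T(12)=-478, T(13)=1286; answer 1286
Stage 2: R1 = 1286; w = -7; -7*(-7)^3 - 9*(-7)^2 + 9*(-7)^1 - 3 = (2401) + (-441) + (-63) + (-3) = 1894; answer 1894

1894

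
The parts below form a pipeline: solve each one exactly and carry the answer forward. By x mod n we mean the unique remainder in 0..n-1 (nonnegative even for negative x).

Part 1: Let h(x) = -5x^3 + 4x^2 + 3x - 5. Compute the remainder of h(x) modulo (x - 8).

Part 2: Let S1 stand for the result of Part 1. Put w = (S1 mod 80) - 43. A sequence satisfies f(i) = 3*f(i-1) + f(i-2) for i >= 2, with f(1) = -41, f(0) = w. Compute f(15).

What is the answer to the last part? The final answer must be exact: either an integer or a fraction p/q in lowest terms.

Part 1: remainder = value at the root: -5*(8)^3 + 4*(8)^2 + 3*(8)^1 - 5 = (-2560) + (256) + (24) + (-5) = -2285; answer -2285
Part 2: S1 = -2285; w = -8; f(2) = 3*(-41) + 1*(-8) = -131; iterating: f(2)=-131, f(3)=-434, f(4)=-1433, f(5)=-4733, f(6)=-15632, f(7)=-51629, f(8)=-170519, f(9)=-563186, f(10)=-1860077, f(11)=-6143417, f(12)=-20290328, f(13)=-67014401, f(14)=-221333531, f(15)=-731014994; answer -731014994

-731014994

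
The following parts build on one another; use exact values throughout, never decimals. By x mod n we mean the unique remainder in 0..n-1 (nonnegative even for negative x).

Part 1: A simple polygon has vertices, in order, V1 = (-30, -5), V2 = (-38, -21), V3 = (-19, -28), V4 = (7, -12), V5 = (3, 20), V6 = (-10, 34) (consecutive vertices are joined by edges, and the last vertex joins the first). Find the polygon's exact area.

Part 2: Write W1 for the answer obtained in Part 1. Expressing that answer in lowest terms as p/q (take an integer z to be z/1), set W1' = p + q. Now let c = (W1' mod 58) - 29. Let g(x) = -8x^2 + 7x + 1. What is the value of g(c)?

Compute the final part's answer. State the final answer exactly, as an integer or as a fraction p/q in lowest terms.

-4775

Part 1: cross terms: (-30*-21 - -38*-5)=440, (-38*-28 - -19*-21)=665, (-19*-12 - 7*-28)=424, (7*20 - 3*-12)=176, (3*34 - -10*20)=302, (-10*-5 - -30*34)=1070; twice the area = |3077| = 3077; area = 3077/2; answer 3077/2
Part 2: W1 = 3077/2; threaded value p + q = 3079; c = -24; -8*(-24)^2 + 7*(-24)^1 + 1 = (-4608) + (-168) + (1) = -4775; answer -4775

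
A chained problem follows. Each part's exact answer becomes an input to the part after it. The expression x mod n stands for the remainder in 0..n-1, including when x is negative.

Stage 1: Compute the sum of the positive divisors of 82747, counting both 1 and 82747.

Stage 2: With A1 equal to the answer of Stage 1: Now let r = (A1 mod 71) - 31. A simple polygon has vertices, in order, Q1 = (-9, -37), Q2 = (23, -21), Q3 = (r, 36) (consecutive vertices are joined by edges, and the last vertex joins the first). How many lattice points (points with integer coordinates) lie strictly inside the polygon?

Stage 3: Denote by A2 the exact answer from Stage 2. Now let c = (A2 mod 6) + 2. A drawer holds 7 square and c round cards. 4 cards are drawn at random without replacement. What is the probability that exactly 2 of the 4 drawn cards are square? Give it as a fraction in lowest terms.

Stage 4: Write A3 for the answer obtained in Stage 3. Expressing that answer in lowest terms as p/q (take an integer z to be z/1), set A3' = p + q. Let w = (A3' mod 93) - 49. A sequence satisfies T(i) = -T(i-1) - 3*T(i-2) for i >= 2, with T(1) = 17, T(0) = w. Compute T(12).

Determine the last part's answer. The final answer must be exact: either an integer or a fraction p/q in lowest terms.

-23213

Stage 1: 82747 = 7 * 11821; sigma = (1 + 7) * (1 + 11821) = 8 * 11822 = 94576; answer 94576
Stage 2: A1 = 94576; r = -27; cross terms: (-9*-21 - 23*-37)=1040, (23*36 - -27*-21)=261, (-27*-37 - -9*36)=1323; twice the area = |2624| = 2624; area = 1312; boundary points = 16 + 1 + 1 = 18; strictly interior points = area - boundary/2 + 1 = 1304; answer 1304
Stage 3: A2 = 1304; c = 4; total draws C(11,4) = 330; favorable C(7,2)*C(4,2) = 126; P = 21/55; answer 21/55
Stage 4: A3 = 21/55; threaded value p + q = 76; w = 27; T(2) = -1*(17) - 3*(27) = -98; iterating: T(2)=-98, T(3)=47, T(4)=247, T(5)=-388, T(6)=-353, T(7)=1517, T(8)=-458, T(9)=-4093, T(10)=5467, T(11)=6812, T(12)=-23213; answer -23213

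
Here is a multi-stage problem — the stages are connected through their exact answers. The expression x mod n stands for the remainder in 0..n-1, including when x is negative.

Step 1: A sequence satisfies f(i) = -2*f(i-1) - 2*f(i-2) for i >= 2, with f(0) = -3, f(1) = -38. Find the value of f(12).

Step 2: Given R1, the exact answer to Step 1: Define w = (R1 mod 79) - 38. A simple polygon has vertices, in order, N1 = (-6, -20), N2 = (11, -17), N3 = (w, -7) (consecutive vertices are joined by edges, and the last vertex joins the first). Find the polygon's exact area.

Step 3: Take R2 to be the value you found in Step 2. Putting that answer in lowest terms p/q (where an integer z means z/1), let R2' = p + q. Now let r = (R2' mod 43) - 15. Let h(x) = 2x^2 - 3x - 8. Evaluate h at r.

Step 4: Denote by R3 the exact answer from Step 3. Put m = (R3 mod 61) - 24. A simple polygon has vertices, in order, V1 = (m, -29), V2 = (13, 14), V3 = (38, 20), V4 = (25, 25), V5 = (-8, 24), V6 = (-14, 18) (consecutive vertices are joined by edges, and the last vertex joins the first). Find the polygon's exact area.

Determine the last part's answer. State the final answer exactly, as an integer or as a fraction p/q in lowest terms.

2037/2

Step 1: f(2) = -2*(-38) - 2*(-3) = 82; iterating: f(2)=82, f(3)=-88, f(4)=12, f(5)=152, f(6)=-328, f(7)=352, f(8)=-48, f(9)=-608, f(10)=1312, f(11)=-1408, f(12)=192; answer 192
Step 2: R1 = 192; w = -4; cross terms: (-6*-17 - 11*-20)=322, (11*-7 - -4*-17)=-145, (-4*-20 - -6*-7)=38; twice the area = |215| = 215; area = 215/2; answer 215/2
Step 3: R2 = 215/2; threaded value p + q = 217; r = -13; 2*(-13)^2 - 3*(-13)^1 - 8 = (338) + (39) + (-8) = 369; answer 369
Step 4: R3 = 369; m = -21; cross terms: (-21*14 - 13*-29)=83, (13*20 - 38*14)=-272, (38*25 - 25*20)=450, (25*24 - -8*25)=800, (-8*18 - -14*24)=192, (-14*-29 - -21*18)=784; twice the area = |2037| = 2037; area = 2037/2; answer 2037/2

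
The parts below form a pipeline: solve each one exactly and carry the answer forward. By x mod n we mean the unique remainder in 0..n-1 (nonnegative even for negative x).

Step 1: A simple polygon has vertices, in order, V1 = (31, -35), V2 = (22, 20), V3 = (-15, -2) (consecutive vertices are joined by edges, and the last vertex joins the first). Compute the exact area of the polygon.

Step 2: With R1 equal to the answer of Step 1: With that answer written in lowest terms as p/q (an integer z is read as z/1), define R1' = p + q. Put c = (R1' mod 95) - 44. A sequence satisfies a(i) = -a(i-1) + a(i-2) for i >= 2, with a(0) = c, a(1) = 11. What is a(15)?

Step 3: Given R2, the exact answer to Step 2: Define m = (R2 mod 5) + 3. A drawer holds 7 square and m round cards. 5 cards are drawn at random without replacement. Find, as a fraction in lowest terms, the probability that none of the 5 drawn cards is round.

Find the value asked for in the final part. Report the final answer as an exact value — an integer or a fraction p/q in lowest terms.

Step 1: cross terms: (31*20 - 22*-35)=1390, (22*-2 - -15*20)=256, (-15*-35 - 31*-2)=587; twice the area = |2233| = 2233; area = 2233/2; answer 2233/2
Step 2: R1 = 2233/2; threaded value p + q = 2235; c = 6; a(2) = -1*(11) + 1*(6) = -5; iterating: a(2)=-5, a(3)=16, a(4)=-21, a(5)=37, a(6)=-58, a(7)=95, a(8)=-153, a(9)=248, a(10)=-401, a(11)=649, a(12)=-1050, a(13)=1699, a(14)=-2749, a(15)=4448; answer 4448
Step 3: R2 = 4448; m = 6; total draws C(13,5) = 1287; favorable C(7,5) = 21; P = 7/429; answer 7/429

7/429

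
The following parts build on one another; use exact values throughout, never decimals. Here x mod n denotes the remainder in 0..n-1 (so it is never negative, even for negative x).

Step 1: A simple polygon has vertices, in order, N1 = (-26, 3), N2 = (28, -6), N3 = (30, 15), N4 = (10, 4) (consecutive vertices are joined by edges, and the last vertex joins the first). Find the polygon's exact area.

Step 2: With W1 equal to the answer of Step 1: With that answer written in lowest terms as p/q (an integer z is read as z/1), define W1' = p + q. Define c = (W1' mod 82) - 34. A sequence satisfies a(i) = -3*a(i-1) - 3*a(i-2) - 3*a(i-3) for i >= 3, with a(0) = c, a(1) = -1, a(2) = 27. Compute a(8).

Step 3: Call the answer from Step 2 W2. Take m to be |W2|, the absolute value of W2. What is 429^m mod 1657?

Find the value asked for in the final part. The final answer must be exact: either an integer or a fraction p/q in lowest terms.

1641

Step 1: cross terms: (-26*-6 - 28*3)=72, (28*15 - 30*-6)=600, (30*4 - 10*15)=-30, (10*3 - -26*4)=134; twice the area = |776| = 776; area = 388; answer 388
Step 2: W1 = 388; threaded value p + q = 389; c = 27; a(3) = -3*(27) - 3*(-1) - 3*(27) = -159; iterating: a(3)=-159, a(4)=399, a(5)=-801, a(6)=1683, a(7)=-3843, a(8)=8883; answer 8883
Step 3: W2 = 8883; m = 8883; squarings mod 1657: 429^1=429, 429^2=114, 429^4=1397, 429^8=1320, 429^16=893, 429^32=432, 429^64=1040, 429^128=1236, 429^256=1599, 429^512=50, 429^1024=843, 429^2048=1453, 429^4096=191, 429^8192=27; 429^8883 = 429^1 * 429^2 * 429^16 * 429^32 * 429^128 * 429^512 * 429^8192 = 1641 (mod 1657); answer 1641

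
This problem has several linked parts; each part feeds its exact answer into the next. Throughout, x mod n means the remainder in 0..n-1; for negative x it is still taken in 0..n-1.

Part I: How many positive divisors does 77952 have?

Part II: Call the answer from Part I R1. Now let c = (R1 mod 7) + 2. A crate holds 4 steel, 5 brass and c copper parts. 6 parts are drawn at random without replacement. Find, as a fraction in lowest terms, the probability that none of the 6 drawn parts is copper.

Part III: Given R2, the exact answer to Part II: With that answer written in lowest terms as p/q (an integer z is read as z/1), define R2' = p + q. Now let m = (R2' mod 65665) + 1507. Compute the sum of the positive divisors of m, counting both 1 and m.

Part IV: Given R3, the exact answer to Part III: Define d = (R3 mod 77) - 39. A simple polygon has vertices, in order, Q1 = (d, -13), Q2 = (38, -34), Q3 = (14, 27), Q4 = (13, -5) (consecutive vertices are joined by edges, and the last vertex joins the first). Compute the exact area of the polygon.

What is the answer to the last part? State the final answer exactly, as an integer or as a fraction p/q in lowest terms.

Part I: 77952 = 2^7 * 3 * 7 * 29; number of divisors = (7+1) * (1+1) * (1+1) * (1+1) = 64; answer 64
Part II: R1 = 64; c = 3; total draws C(12,6) = 924; favorable C(9,6) = 84; P = 1/11; answer 1/11
Part III: R2 = 1/11; threaded value p + q = 12; m = 1519; 1519 = 7^2 * 31; sigma = (1 + 7 + 49) * (1 + 31) = 57 * 32 = 1824; answer 1824
Part IV: R3 = 1824; d = 14; cross terms: (14*-34 - 38*-13)=18, (38*27 - 14*-34)=1502, (14*-5 - 13*27)=-421, (13*-13 - 14*-5)=-99; twice the area = |1000| = 1000; area = 500; answer 500

500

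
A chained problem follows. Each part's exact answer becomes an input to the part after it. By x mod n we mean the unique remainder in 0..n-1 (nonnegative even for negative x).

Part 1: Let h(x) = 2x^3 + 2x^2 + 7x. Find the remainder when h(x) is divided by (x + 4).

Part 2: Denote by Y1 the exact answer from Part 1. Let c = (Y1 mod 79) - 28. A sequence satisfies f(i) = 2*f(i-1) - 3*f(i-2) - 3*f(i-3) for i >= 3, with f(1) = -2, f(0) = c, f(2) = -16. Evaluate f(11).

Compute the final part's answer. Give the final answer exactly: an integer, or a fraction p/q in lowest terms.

-5090

Part 1: remainder = value at the root: 2*(-4)^3 + 2*(-4)^2 + 7*(-4)^1 = (-128) + (32) + (-28) = -124; answer -124
Part 2: Y1 = -124; c = 6; f(3) = 2*(-16) - 3*(-2) - 3*(6) = -44; iterating: f(3)=-44, f(4)=-34, f(5)=112, f(6)=458, f(7)=682, f(8)=-346, f(9)=-4112, f(10)=-9232, f(11)=-5090; answer -5090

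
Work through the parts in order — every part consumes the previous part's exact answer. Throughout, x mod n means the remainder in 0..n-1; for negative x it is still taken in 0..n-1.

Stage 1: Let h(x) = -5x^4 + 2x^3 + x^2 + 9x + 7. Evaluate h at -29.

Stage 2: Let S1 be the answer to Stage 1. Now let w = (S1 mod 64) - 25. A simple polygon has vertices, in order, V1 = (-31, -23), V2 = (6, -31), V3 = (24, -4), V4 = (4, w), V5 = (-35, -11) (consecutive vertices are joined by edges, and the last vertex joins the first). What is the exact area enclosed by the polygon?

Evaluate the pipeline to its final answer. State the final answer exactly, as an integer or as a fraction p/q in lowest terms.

1688

Stage 1: -5*(-29)^4 + 2*(-29)^3 + 1*(-29)^2 + 9*(-29)^1 + 7 = (-3536405) + (-48778) + (841) + (-261) + (7) = -3584596; answer -3584596
Stage 2: S1 = -3584596; w = 19; cross terms: (-31*-31 - 6*-23)=1099, (6*-4 - 24*-31)=720, (24*19 - 4*-4)=472, (4*-11 - -35*19)=621, (-35*-23 - -31*-11)=464; twice the area = |3376| = 3376; area = 1688; answer 1688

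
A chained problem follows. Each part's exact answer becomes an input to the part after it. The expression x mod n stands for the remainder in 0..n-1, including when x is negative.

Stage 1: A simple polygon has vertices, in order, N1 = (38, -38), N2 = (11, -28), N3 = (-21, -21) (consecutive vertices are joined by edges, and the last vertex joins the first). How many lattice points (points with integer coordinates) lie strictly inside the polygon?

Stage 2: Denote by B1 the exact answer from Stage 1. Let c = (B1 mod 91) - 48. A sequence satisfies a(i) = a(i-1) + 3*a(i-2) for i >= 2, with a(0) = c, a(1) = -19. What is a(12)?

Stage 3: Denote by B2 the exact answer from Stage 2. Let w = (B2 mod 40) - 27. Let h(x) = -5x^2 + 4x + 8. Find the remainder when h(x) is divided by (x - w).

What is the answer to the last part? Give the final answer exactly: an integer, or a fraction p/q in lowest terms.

Stage 1: cross terms: (38*-28 - 11*-38)=-646, (11*-21 - -21*-28)=-819, (-21*-38 - 38*-21)=1596; twice the area = |131| = 131; area = 131/2; boundary points = 1 + 1 + 1 = 3; strictly interior points = area - boundary/2 + 1 = 65; answer 65
Stage 2: B1 = 65; c = 17; a(2) = 1*(-19) + 3*(17) = 32; iterating: a(2)=32, a(3)=-25, a(4)=71, a(5)=-4, a(6)=209, a(7)=197, a(8)=824, a(9)=1415, a(10)=3887, a(11)=8132, a(12)=19793; answer 19793
Stage 3: B2 = 19793; w = 6; remainder = value at the root: -5*(6)^2 + 4*(6)^1 + 8 = (-180) + (24) + (8) = -148; answer -148

-148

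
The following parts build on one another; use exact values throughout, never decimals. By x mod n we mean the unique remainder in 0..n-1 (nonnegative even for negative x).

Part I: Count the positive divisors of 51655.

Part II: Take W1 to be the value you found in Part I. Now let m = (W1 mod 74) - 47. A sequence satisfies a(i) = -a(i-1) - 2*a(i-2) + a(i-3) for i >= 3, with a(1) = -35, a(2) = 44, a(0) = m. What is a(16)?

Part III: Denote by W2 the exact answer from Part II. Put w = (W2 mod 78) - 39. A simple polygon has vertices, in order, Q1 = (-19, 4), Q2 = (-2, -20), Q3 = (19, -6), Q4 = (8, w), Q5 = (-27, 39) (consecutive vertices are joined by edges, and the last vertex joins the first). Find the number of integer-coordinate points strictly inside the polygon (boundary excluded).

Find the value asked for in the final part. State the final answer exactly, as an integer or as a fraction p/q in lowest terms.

583

Part I: 51655 = 5 * 10331; number of divisors = (1+1) * (1+1) = 4; answer 4
Part II: W1 = 4; m = -43; a(3) = -1*(44) - 2*(-35) + 1*(-43) = -17; iterating: a(3)=-17, a(4)=-106, a(5)=184, a(6)=11, a(7)=-485, a(8)=647, a(9)=334, a(10)=-2113, a(11)=2092, a(12)=2468, a(13)=-8765, a(14)=5921, a(15)=14077, a(16)=-34684; answer -34684
Part III: W2 = -34684; w = -13; cross terms: (-19*-20 - -2*4)=388, (-2*-6 - 19*-20)=392, (19*-13 - 8*-6)=-199, (8*39 - -27*-13)=-39, (-27*4 - -19*39)=633; twice the area = |1175| = 1175; area = 1175/2; boundary points = 1 + 7 + 1 + 1 + 1 = 11; strictly interior points = area - boundary/2 + 1 = 583; answer 583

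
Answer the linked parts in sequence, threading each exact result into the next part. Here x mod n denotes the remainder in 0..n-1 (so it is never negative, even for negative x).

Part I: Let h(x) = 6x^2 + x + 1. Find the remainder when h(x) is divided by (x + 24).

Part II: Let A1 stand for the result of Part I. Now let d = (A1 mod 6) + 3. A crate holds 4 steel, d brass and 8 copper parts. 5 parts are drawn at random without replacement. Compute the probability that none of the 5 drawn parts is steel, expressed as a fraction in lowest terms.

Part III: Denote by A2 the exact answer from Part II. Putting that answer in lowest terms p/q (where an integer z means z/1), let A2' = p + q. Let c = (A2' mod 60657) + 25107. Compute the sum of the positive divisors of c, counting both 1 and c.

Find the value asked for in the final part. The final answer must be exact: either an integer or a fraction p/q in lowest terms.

41472

Part I: remainder = value at the root: 6*(-24)^2 + 1*(-24)^1 + 1 = (3456) + (-24) + (1) = 3433; answer 3433
Part II: A1 = 3433; d = 4; total draws C(16,5) = 4368; favorable C(12,5) = 792; P = 33/182; answer 33/182
Part III: A2 = 33/182; threaded value p + q = 215; c = 25322; 25322 = 2 * 11 * 1151; sigma = (1 + 2) * (1 + 11) * (1 + 1151) = 3 * 12 * 1152 = 41472; answer 41472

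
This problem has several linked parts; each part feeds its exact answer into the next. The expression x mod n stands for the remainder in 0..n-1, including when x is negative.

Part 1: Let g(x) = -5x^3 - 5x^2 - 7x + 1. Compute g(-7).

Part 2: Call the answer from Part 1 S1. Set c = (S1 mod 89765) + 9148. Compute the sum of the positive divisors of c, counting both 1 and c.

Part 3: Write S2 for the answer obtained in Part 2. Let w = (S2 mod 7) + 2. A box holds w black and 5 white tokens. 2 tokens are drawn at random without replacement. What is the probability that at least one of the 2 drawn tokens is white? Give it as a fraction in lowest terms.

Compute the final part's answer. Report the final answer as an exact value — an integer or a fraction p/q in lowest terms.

20/21

Part 1: -5*(-7)^3 - 5*(-7)^2 - 7*(-7)^1 + 1 = (1715) + (-245) + (49) + (1) = 1520; answer 1520
Part 2: S1 = 1520; c = 10668; 10668 = 2^2 * 3 * 7 * 127; sigma = (1 + 2 + 4) * (1 + 3) * (1 + 7) * (1 + 127) = 7 * 4 * 8 * 128 = 28672; answer 28672
Part 3: S2 = 28672; w = 2; total draws C(7,2) = 21; complement C(2,2) = 1; favorable 21 - 1 = 20; P = 20/21; answer 20/21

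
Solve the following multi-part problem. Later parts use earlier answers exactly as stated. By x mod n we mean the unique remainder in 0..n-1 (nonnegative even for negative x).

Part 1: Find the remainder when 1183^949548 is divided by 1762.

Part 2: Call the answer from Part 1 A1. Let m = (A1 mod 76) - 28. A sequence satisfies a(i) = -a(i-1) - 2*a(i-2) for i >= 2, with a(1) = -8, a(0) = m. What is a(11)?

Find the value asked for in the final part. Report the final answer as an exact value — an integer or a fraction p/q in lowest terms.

-822

Part 1: squarings mod 1762: 1183^1=1183, 1183^2=461, 1183^4=1081, 1183^8=355, 1183^16=923, 1183^32=883, 1183^64=885, 1183^128=897, 1183^256=1137, 1183^512=1223, 1183^1024=1553, 1183^2048=1393, 1183^4096=487, 1183^8192=1061, 1183^16384=1565, 1183^32768=45, 1183^65536=263, 1183^131072=451, 1183^262144=771, 1183^524288=647; 1183^949548 = 1183^4 * 1183^8 * 1183^32 * 1183^256 * 1183^1024 * 1183^2048 * 1183^4096 * 1183^8192 * 1183^16384 * 1183^131072 * 1183^262144 * 1183^524288 = 1577 (mod 1762); answer 1577
Part 2: A1 = 1577; m = 29; a(2) = -1*(-8) - 2*(29) = -50; iterating: a(2)=-50, a(3)=66, a(4)=34, a(5)=-166, a(6)=98, a(7)=234, a(8)=-430, a(9)=-38, a(10)=898, a(11)=-822; answer -822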